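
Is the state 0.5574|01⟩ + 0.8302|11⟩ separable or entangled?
Separable

Writing the state as a|00⟩ + b|01⟩ + c|10⟩ + d|11⟩, it is a product state iff ad − bc = 0.
Here (a, b, c, d) = (0, 0.5574, 0, 0.8302): ad − bc = (0)(0.8302) − (0.5574)(0) = 0, so the state is separable.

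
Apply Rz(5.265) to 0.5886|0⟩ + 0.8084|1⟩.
(-0.514 - 0.2869i)|0⟩ + (-0.7059 + 0.394i)|1⟩

Rz(5.265) = [[e^(−iθ/2), 0], [0, e^(iθ/2)]] with e^(±iθ/2) = cos(θ/2) ± i·sin(θ/2); θ = 5.265, cos(θ/2) ≈ -0.873187, sin(θ/2) ≈ 0.487385.
With a = amp(|0⟩) = 0.5886 and b = amp(|1⟩) = 0.8084:
new amp(|0⟩) = (-0.873187 - 0.487385i)·a = (-0.514 - 0.2869i)
new amp(|1⟩) = (-0.873187 + 0.487385i)·b = (-0.7059 + 0.394i)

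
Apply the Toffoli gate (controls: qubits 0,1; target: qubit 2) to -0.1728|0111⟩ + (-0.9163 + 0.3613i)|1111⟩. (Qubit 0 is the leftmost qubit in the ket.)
-0.1728|0111⟩ + (-0.9163 + 0.3613i)|1101⟩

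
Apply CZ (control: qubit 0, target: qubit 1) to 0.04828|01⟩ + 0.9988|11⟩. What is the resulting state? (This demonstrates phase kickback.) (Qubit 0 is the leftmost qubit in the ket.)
0.04828|01⟩ - 0.9988|11⟩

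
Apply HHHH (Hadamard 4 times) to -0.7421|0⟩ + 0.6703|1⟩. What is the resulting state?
-0.7421|0⟩ + 0.6703|1⟩

H² = I, so an even number of Hadamards cancels: H^4 = I and the state is unchanged.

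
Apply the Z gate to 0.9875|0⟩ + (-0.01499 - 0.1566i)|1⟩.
0.9875|0⟩ + (0.01499 + 0.1566i)|1⟩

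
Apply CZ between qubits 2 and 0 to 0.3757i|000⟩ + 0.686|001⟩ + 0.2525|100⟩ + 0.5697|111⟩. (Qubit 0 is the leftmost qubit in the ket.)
0.3757i|000⟩ + 0.686|001⟩ + 0.2525|100⟩ - 0.5697|111⟩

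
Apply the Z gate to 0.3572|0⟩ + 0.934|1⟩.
0.3572|0⟩ - 0.934|1⟩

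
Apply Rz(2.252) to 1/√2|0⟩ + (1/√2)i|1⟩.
(0.3042 - 0.6383i)|0⟩ + (-0.6383 + 0.3042i)|1⟩

Rz(2.252) = [[e^(−iθ/2), 0], [0, e^(iθ/2)]] with e^(±iθ/2) = cos(θ/2) ± i·sin(θ/2); θ = 2.252, cos(θ/2) ≈ 0.430274, sin(θ/2) ≈ 0.902698.
With a = amp(|0⟩) = 1/√2 and b = amp(|1⟩) = (1/√2)i:
new amp(|0⟩) = (0.430274 - 0.902698i)·a = (0.3042 - 0.6383i)
new amp(|1⟩) = (0.430274 + 0.902698i)·b = (-0.6383 + 0.3042i)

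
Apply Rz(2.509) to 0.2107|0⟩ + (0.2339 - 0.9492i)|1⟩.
(0.06554 - 0.2002i)|0⟩ + (0.9749 - 0.07295i)|1⟩

Rz(2.509) = [[e^(−iθ/2), 0], [0, e^(iθ/2)]] with e^(±iθ/2) = cos(θ/2) ± i·sin(θ/2); θ = 2.509, cos(θ/2) ≈ 0.311049, sin(θ/2) ≈ 0.950394.
With a = amp(|0⟩) = 0.2107 and b = amp(|1⟩) = (0.2339 - 0.9492i):
new amp(|0⟩) = (0.311049 - 0.950394i)·a = (0.06554 - 0.2002i)
new amp(|1⟩) = (0.311049 + 0.950394i)·b = (0.9749 - 0.07295i)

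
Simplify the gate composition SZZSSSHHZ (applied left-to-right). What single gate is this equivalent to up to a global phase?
Z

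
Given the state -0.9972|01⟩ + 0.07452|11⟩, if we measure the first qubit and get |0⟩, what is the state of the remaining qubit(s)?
-|1⟩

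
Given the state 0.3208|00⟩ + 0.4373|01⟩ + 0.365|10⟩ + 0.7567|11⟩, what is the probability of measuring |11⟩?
0.5726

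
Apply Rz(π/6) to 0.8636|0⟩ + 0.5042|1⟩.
(0.8342 - 0.2235i)|0⟩ + (0.487 + 0.1305i)|1⟩

Rz(π/6) = [[e^(−iθ/2), 0], [0, e^(iθ/2)]] with e^(±iθ/2) = cos(θ/2) ± i·sin(θ/2); θ = π/6, cos(θ/2) ≈ 0.965926, sin(θ/2) ≈ 0.258819.
With a = amp(|0⟩) = 0.8636 and b = amp(|1⟩) = 0.5042:
new amp(|0⟩) = (0.965926 - 0.258819i)·a = (0.8342 - 0.2235i)
new amp(|1⟩) = (0.965926 + 0.258819i)·b = (0.487 + 0.1305i)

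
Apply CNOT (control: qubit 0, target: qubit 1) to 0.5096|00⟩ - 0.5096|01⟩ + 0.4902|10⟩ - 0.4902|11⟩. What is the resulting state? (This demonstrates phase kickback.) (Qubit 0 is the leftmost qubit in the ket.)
0.5096|00⟩ - 0.5096|01⟩ - 0.4902|10⟩ + 0.4902|11⟩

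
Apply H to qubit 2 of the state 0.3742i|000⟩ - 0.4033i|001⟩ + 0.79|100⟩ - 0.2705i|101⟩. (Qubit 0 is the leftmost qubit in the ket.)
-0.02058i|000⟩ + 0.5498i|001⟩ + (0.5586 - 0.1913i)|100⟩ + (0.5586 + 0.1913i)|101⟩

H on qubit 2 mixes each pair of kets that differ only in qubit 2: amplitudes (a, b) of (|…0…⟩, |…1…⟩) become ((a + b)/√2, (a − b)/√2). Kets absent from the input have amplitude 0.
(|000⟩, |001⟩): (a, b) = (0.3742i, -0.4033i) → (-0.02058i, 0.5498i)
(|100⟩, |101⟩): (a, b) = (0.79, -0.2705i) → ((0.5586 - 0.1913i), (0.5586 + 0.1913i))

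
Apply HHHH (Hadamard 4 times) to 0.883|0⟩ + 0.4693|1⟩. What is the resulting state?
0.883|0⟩ + 0.4693|1⟩

H² = I, so an even number of Hadamards cancels: H^4 = I and the state is unchanged.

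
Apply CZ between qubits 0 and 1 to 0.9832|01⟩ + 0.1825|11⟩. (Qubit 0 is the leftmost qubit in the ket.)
0.9832|01⟩ - 0.1825|11⟩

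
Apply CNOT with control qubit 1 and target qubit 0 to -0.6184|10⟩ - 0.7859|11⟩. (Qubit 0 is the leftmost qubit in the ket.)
-0.7859|01⟩ - 0.6184|10⟩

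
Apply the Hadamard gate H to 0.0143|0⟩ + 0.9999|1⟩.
0.7171|0⟩ - 0.6969|1⟩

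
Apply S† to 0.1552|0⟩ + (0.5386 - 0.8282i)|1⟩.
0.1552|0⟩ + (-0.8282 - 0.5386i)|1⟩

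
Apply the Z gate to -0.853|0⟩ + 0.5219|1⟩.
-0.853|0⟩ - 0.5219|1⟩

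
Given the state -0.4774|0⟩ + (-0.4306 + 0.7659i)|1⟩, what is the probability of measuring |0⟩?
0.2279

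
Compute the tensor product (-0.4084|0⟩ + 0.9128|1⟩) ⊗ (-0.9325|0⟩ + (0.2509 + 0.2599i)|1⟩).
0.3808|00⟩ + (-0.1025 - 0.1061i)|01⟩ - 0.8512|10⟩ + (0.229 + 0.2372i)|11⟩

amp(|b₁b₂…⟩) = product of the factor amplitudes for bits b₁, b₂, …; only kets whose every factor amplitude is nonzero survive.
|00⟩: (-0.4084)(-0.9325) = 0.3808
|01⟩: (-0.4084)(0.2509 + 0.2599i) = (-0.1025 - 0.1061i)
|10⟩: (0.9128)(-0.9325) = -0.8512
|11⟩: (0.9128)(0.2509 + 0.2599i) = (0.229 + 0.2372i)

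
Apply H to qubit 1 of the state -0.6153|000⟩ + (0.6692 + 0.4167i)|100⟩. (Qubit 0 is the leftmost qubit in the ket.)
-0.4351|000⟩ - 0.4351|010⟩ + (0.4732 + 0.2947i)|100⟩ + (0.4732 + 0.2947i)|110⟩

H on qubit 1 mixes each pair of kets that differ only in qubit 1: amplitudes (a, b) of (|…0…⟩, |…1…⟩) become ((a + b)/√2, (a − b)/√2). Kets absent from the input have amplitude 0.
(|000⟩, |010⟩): (a, b) = (-0.6153, 0) → (-0.4351, -0.4351)
(|100⟩, |110⟩): (a, b) = ((0.6692 + 0.4167i), 0) → ((0.4732 + 0.2947i), (0.4732 + 0.2947i))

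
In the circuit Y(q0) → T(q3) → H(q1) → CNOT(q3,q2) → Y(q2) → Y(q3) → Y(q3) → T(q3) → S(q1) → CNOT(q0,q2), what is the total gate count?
10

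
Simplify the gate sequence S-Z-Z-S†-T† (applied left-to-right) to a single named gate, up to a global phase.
T†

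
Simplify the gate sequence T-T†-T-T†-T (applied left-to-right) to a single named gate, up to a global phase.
T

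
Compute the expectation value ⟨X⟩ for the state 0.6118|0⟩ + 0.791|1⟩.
0.9679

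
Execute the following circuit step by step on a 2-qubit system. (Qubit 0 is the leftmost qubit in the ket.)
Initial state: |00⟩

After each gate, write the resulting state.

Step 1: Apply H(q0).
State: 1/√2|00⟩ + 1/√2|10⟩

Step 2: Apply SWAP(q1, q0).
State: 1/√2|00⟩ + 1/√2|01⟩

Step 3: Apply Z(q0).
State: 1/√2|00⟩ + 1/√2|01⟩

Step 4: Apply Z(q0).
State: 1/√2|00⟩ + 1/√2|01⟩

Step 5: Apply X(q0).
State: 1/√2|10⟩ + 1/√2|11⟩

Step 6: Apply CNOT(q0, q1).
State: 1/√2|10⟩ + 1/√2|11⟩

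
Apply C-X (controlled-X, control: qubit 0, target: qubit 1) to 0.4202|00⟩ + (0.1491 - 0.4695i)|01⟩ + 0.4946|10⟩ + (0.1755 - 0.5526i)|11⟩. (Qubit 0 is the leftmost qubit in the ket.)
0.4202|00⟩ + (0.1491 - 0.4695i)|01⟩ + (0.1755 - 0.5526i)|10⟩ + 0.4946|11⟩

C-X leaves the control-|0⟩ kets |00⟩, |01⟩ unchanged and applies X to qubit 1 on the control-|1⟩ pair (|10⟩, |11⟩).
X = [[0, 1], [1, 0]].
With a = amp(|10⟩) = 0.4946 and b = amp(|11⟩) = (0.1755 - 0.5526i):
new amp(|10⟩) = (1)·b = (0.1755 - 0.5526i)
new amp(|11⟩) = (1)·a = 0.4946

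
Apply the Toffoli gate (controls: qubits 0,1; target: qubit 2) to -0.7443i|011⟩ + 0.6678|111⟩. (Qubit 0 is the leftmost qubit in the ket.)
-0.7443i|011⟩ + 0.6678|110⟩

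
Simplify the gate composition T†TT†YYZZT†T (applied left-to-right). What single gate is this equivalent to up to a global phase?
T†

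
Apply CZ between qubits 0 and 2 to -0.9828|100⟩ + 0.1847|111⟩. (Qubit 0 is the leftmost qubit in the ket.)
-0.9828|100⟩ - 0.1847|111⟩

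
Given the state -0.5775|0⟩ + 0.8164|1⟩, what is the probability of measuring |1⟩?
0.6665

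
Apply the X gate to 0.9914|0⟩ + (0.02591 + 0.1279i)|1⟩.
(0.02591 + 0.1279i)|0⟩ + 0.9914|1⟩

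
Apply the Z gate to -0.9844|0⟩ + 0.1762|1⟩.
-0.9844|0⟩ - 0.1762|1⟩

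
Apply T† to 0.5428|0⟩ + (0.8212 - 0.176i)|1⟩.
0.5428|0⟩ + (0.4562 - 0.7051i)|1⟩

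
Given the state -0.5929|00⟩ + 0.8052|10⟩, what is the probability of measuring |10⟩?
0.6483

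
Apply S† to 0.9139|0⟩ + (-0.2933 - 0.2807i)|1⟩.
0.9139|0⟩ + (-0.2807 + 0.2933i)|1⟩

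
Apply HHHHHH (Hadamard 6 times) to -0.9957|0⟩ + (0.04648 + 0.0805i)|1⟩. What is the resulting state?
-0.9957|0⟩ + (0.04648 + 0.0805i)|1⟩

H² = I, so an even number of Hadamards cancels: H^6 = I and the state is unchanged.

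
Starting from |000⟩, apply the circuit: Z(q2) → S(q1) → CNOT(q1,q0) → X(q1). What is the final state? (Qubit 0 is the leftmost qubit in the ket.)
|010⟩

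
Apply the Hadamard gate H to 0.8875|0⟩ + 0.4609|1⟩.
0.9535|0⟩ + 0.3017|1⟩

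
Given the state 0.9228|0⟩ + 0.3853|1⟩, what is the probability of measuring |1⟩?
0.1485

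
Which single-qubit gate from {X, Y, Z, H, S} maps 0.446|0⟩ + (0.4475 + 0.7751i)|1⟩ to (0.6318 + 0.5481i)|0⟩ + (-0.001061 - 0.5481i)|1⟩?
H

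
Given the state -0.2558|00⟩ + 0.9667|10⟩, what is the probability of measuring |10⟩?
0.9345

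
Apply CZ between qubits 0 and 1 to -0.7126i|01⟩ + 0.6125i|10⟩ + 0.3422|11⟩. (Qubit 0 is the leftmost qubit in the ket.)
-0.7126i|01⟩ + 0.6125i|10⟩ - 0.3422|11⟩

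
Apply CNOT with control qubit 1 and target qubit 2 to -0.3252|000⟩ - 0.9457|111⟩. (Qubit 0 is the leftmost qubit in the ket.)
-0.3252|000⟩ - 0.9457|110⟩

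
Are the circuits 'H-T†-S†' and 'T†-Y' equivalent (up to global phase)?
No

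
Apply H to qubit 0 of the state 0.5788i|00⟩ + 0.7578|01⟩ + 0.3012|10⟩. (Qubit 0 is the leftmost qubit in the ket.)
(0.213 + 0.4093i)|00⟩ + 0.5358|01⟩ + (-0.213 + 0.4093i)|10⟩ + 0.5358|11⟩

H on qubit 0 mixes each pair of kets that differ only in qubit 0: amplitudes (a, b) of (|…0…⟩, |…1…⟩) become ((a + b)/√2, (a − b)/√2). Kets absent from the input have amplitude 0.
(|00⟩, |10⟩): (a, b) = (0.5788i, 0.3012) → ((0.213 + 0.4093i), (-0.213 + 0.4093i))
(|01⟩, |11⟩): (a, b) = (0.7578, 0) → (0.5358, 0.5358)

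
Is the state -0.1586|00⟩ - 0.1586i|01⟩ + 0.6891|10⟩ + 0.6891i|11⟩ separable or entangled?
Separable

Writing the state as a|00⟩ + b|01⟩ + c|10⟩ + d|11⟩, it is a product state iff ad − bc = 0.
Here (a, b, c, d) = (-0.1586, -0.1586i, 0.6891, 0.6891i): ad − bc = (-0.1586)(0.6891i) − (-0.1586i)(0.6891) = 0, so the state is separable.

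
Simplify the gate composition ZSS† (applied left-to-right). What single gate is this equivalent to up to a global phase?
Z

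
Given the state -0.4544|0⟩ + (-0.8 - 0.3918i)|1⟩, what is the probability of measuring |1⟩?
0.7935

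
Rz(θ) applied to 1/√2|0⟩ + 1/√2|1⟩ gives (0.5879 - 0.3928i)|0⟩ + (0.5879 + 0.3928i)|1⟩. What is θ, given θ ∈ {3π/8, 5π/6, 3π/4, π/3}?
3π/8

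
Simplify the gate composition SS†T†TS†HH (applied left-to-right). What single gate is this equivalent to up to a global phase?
S†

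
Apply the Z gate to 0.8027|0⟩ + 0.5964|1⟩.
0.8027|0⟩ - 0.5964|1⟩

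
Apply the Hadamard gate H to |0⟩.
1/√2|0⟩ + 1/√2|1⟩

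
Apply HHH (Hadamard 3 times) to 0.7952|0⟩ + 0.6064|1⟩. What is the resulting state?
0.9911|0⟩ + 0.1335|1⟩

H² = I, so H^3 = H: a single Hadamard. With (a, b) = (0.7952, 0.6064), H gives ((a + b)/√2, (a − b)/√2) = (0.9911, 0.1335).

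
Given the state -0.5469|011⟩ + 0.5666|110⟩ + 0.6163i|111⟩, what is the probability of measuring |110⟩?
0.321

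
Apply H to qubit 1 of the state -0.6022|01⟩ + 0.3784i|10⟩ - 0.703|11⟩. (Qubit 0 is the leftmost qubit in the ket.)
-0.4258|00⟩ + 0.4258|01⟩ + (-0.4971 + 0.2676i)|10⟩ + (0.4971 + 0.2676i)|11⟩

H on qubit 1 mixes each pair of kets that differ only in qubit 1: amplitudes (a, b) of (|…0…⟩, |…1…⟩) become ((a + b)/√2, (a − b)/√2). Kets absent from the input have amplitude 0.
(|00⟩, |01⟩): (a, b) = (0, -0.6022) → (-0.4258, 0.4258)
(|10⟩, |11⟩): (a, b) = (0.3784i, -0.703) → ((-0.4971 + 0.2676i), (0.4971 + 0.2676i))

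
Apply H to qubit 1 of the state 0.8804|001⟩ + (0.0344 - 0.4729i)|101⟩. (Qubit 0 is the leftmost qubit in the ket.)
0.6225|001⟩ + 0.6225|011⟩ + (0.02432 - 0.3344i)|101⟩ + (0.02432 - 0.3344i)|111⟩

H on qubit 1 mixes each pair of kets that differ only in qubit 1: amplitudes (a, b) of (|…0…⟩, |…1…⟩) become ((a + b)/√2, (a − b)/√2). Kets absent from the input have amplitude 0.
(|001⟩, |011⟩): (a, b) = (0.8804, 0) → (0.6225, 0.6225)
(|101⟩, |111⟩): (a, b) = ((0.0344 - 0.4729i), 0) → ((0.02432 - 0.3344i), (0.02432 - 0.3344i))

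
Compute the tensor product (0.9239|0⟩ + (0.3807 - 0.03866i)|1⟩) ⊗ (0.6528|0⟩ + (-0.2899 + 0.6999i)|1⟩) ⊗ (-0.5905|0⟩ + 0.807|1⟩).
-0.3561|000⟩ + 0.4867|001⟩ + (0.1582 - 0.3818i)|010⟩ + (-0.2161 + 0.5218i)|011⟩ + (-0.1468 + 0.0149i)|100⟩ + (0.2006 - 0.02037i)|101⟩ + (0.04919 - 0.164i)|110⟩ + (-0.06723 + 0.2241i)|111⟩

amp(|b₁b₂…⟩) = product of the factor amplitudes for bits b₁, b₂, …; only kets whose every factor amplitude is nonzero survive.
|000⟩: (0.9239)(0.6528)(-0.5905) = -0.3561
|001⟩: (0.9239)(0.6528)(0.807) = 0.4867
|010⟩: (0.9239)(-0.2899 + 0.6999i)(-0.5905) = (0.1582 - 0.3818i)
|011⟩: (0.9239)(-0.2899 + 0.6999i)(0.807) = (-0.2161 + 0.5218i)
|100⟩: (0.3807 - 0.03866i)(0.6528)(-0.5905) = (-0.1468 + 0.0149i)
|101⟩: (0.3807 - 0.03866i)(0.6528)(0.807) = (0.2006 - 0.02037i)
|110⟩: (0.3807 - 0.03866i)(-0.2899 + 0.6999i)(-0.5905) = (0.04919 - 0.164i)
|111⟩: (0.3807 - 0.03866i)(-0.2899 + 0.6999i)(0.807) = (-0.06723 + 0.2241i)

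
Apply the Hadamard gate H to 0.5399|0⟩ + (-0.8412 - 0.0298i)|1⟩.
(-0.2131 - 0.02107i)|0⟩ + (0.9766 + 0.02107i)|1⟩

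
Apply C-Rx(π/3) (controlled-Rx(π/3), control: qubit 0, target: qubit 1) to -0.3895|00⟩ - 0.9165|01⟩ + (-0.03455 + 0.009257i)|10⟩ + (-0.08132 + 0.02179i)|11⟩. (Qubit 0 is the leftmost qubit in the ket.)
-0.3895|00⟩ - 0.9165|01⟩ + (-0.01903 + 0.04868i)|10⟩ + (-0.0658 + 0.03615i)|11⟩

C-Rx(π/3) leaves the control-|0⟩ kets |00⟩, |01⟩ unchanged and applies Rx(π/3) to qubit 1 on the control-|1⟩ pair (|10⟩, |11⟩).
Rx(π/3) = [[cos(θ/2), −i·sin(θ/2)], [−i·sin(θ/2), cos(θ/2)]]; θ = π/3, cos(θ/2) ≈ 0.866025, sin(θ/2) ≈ 0.5.
With a = amp(|10⟩) = (-0.03455 + 0.009257i) and b = amp(|11⟩) = (-0.08132 + 0.02179i):
new amp(|10⟩) = (0.866025)·a + (-0.5i)·b = (-0.01903 + 0.04868i)
new amp(|11⟩) = (-0.5i)·a + (0.866025)·b = (-0.0658 + 0.03615i)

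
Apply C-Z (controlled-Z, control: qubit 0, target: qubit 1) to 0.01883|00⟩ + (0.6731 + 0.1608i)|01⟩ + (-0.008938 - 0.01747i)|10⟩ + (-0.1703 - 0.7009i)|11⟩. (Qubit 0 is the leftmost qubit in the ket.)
0.01883|00⟩ + (0.6731 + 0.1608i)|01⟩ + (-0.008938 - 0.01747i)|10⟩ + (0.1703 + 0.7009i)|11⟩

C-Z leaves the control-|0⟩ kets |00⟩, |01⟩ unchanged and applies Z to qubit 1 on the control-|1⟩ pair (|10⟩, |11⟩).
Z = [[1, 0], [0, -1]].
With a = amp(|10⟩) = (-0.008938 - 0.01747i) and b = amp(|11⟩) = (-0.1703 - 0.7009i):
new amp(|10⟩) = (1)·a = (-0.008938 - 0.01747i)
new amp(|11⟩) = (-1)·b = (0.1703 + 0.7009i)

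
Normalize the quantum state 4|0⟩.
|0⟩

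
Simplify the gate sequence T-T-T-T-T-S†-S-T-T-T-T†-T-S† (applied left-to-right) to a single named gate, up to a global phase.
S†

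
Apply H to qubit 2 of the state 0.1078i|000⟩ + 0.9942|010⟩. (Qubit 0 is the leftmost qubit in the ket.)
0.07623i|000⟩ + 0.07623i|001⟩ + 0.703|010⟩ + 0.703|011⟩

H on qubit 2 mixes each pair of kets that differ only in qubit 2: amplitudes (a, b) of (|…0…⟩, |…1…⟩) become ((a + b)/√2, (a − b)/√2). Kets absent from the input have amplitude 0.
(|000⟩, |001⟩): (a, b) = (0.1078i, 0) → (0.07623i, 0.07623i)
(|010⟩, |011⟩): (a, b) = (0.9942, 0) → (0.703, 0.703)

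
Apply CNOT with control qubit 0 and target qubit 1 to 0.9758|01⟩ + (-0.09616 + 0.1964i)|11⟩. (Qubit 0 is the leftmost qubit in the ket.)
0.9758|01⟩ + (-0.09616 + 0.1964i)|10⟩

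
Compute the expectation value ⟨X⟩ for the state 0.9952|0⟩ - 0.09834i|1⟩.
0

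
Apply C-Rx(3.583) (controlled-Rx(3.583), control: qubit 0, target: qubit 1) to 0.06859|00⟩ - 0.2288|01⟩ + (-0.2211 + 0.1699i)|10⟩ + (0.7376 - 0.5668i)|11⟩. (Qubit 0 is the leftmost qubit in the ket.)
0.06859|00⟩ - 0.2288|01⟩ + (-0.5046 - 0.7569i)|10⟩ + (0.004306 + 0.3398i)|11⟩

C-Rx(3.583) leaves the control-|0⟩ kets |00⟩, |01⟩ unchanged and applies Rx(3.583) to qubit 1 on the control-|1⟩ pair (|10⟩, |11⟩).
Rx(3.583) = [[cos(θ/2), −i·sin(θ/2)], [−i·sin(θ/2), cos(θ/2)]]; θ = 3.583, cos(θ/2) ≈ -0.218916, sin(θ/2) ≈ 0.975744.
With a = amp(|10⟩) = (-0.2211 + 0.1699i) and b = amp(|11⟩) = (0.7376 - 0.5668i):
new amp(|10⟩) = (-0.218916)·a + (-0.975744i)·b = (-0.5046 - 0.7569i)
new amp(|11⟩) = (-0.975744i)·a + (-0.218916)·b = (0.004306 + 0.3398i)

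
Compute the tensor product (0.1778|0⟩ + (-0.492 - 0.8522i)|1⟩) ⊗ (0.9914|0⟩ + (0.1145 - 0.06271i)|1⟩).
0.1763|00⟩ + (0.02036 - 0.01115i)|01⟩ + (-0.4878 - 0.8449i)|10⟩ + (-0.1098 - 0.06672i)|11⟩

amp(|b₁b₂…⟩) = product of the factor amplitudes for bits b₁, b₂, …; only kets whose every factor amplitude is nonzero survive.
|00⟩: (0.1778)(0.9914) = 0.1763
|01⟩: (0.1778)(0.1145 - 0.06271i) = (0.02036 - 0.01115i)
|10⟩: (-0.492 - 0.8522i)(0.9914) = (-0.4878 - 0.8449i)
|11⟩: (-0.492 - 0.8522i)(0.1145 - 0.06271i) = (-0.1098 - 0.06672i)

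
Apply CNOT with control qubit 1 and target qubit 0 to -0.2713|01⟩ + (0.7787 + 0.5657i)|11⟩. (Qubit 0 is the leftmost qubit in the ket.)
(0.7787 + 0.5657i)|01⟩ - 0.2713|11⟩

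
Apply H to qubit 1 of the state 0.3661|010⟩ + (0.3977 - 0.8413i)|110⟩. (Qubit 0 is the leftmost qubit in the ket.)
0.2589|000⟩ - 0.2589|010⟩ + (0.2812 - 0.5949i)|100⟩ + (-0.2812 + 0.5949i)|110⟩

H on qubit 1 mixes each pair of kets that differ only in qubit 1: amplitudes (a, b) of (|…0…⟩, |…1…⟩) become ((a + b)/√2, (a − b)/√2). Kets absent from the input have amplitude 0.
(|000⟩, |010⟩): (a, b) = (0, 0.3661) → (0.2589, -0.2589)
(|100⟩, |110⟩): (a, b) = (0, (0.3977 - 0.8413i)) → ((0.2812 - 0.5949i), (-0.2812 + 0.5949i))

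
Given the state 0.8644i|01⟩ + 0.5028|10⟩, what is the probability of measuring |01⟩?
0.7472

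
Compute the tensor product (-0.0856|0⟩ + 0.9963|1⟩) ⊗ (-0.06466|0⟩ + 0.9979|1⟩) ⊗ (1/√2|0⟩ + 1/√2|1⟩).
0.003914|000⟩ + 0.003914|001⟩ - 0.0604|010⟩ - 0.0604|011⟩ - 0.04555|100⟩ - 0.04555|101⟩ + 0.703|110⟩ + 0.703|111⟩

amp(|b₁b₂…⟩) = product of the factor amplitudes for bits b₁, b₂, …; only kets whose every factor amplitude is nonzero survive.
|000⟩: (-0.0856)(-0.06466)(1/√2) = 0.003914
|001⟩: (-0.0856)(-0.06466)(1/√2) = 0.003914
|010⟩: (-0.0856)(0.9979)(1/√2) = -0.0604
|011⟩: (-0.0856)(0.9979)(1/√2) = -0.0604
|100⟩: (0.9963)(-0.06466)(1/√2) = -0.04555
|101⟩: (0.9963)(-0.06466)(1/√2) = -0.04555
|110⟩: (0.9963)(0.9979)(1/√2) = 0.703
|111⟩: (0.9963)(0.9979)(1/√2) = 0.703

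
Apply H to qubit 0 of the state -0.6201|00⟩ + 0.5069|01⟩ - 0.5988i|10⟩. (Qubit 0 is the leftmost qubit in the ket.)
(-0.4385 - 0.4234i)|00⟩ + 0.3584|01⟩ + (-0.4385 + 0.4234i)|10⟩ + 0.3584|11⟩

H on qubit 0 mixes each pair of kets that differ only in qubit 0: amplitudes (a, b) of (|…0…⟩, |…1…⟩) become ((a + b)/√2, (a − b)/√2). Kets absent from the input have amplitude 0.
(|00⟩, |10⟩): (a, b) = (-0.6201, -0.5988i) → ((-0.4385 - 0.4234i), (-0.4385 + 0.4234i))
(|01⟩, |11⟩): (a, b) = (0.5069, 0) → (0.3584, 0.3584)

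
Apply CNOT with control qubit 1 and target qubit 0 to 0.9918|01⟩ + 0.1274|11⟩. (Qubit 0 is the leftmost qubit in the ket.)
0.1274|01⟩ + 0.9918|11⟩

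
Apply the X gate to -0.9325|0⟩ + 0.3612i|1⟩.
0.3612i|0⟩ - 0.9325|1⟩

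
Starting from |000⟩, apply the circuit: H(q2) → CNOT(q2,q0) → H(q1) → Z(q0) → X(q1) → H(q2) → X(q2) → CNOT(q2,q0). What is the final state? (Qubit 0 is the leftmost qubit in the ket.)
1/√8|000⟩ - 1/√8|001⟩ + 1/√8|010⟩ - 1/√8|011⟩ + 1/√8|100⟩ + 1/√8|101⟩ + 1/√8|110⟩ + 1/√8|111⟩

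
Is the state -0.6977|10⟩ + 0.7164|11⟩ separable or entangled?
Separable

Writing the state as a|00⟩ + b|01⟩ + c|10⟩ + d|11⟩, it is a product state iff ad − bc = 0.
Here (a, b, c, d) = (0, 0, -0.6977, 0.7164): ad − bc = (0)(0.7164) − (0)(-0.6977) = 0, so the state is separable.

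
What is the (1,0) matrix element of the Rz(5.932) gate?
0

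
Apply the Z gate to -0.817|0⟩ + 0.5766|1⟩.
-0.817|0⟩ - 0.5766|1⟩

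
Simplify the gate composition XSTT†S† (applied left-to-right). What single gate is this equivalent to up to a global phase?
X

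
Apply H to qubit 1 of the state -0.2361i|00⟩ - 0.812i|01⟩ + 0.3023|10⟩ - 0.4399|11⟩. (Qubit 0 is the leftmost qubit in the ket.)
-0.7411i|00⟩ + 0.4072i|01⟩ - 0.0973|10⟩ + 0.5248|11⟩

H on qubit 1 mixes each pair of kets that differ only in qubit 1: amplitudes (a, b) of (|…0…⟩, |…1…⟩) become ((a + b)/√2, (a − b)/√2). Kets absent from the input have amplitude 0.
(|00⟩, |01⟩): (a, b) = (-0.2361i, -0.812i) → (-0.7411i, 0.4072i)
(|10⟩, |11⟩): (a, b) = (0.3023, -0.4399) → (-0.0973, 0.5248)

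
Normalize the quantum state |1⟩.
|1⟩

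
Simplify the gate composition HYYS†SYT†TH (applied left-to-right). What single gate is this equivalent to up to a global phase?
Y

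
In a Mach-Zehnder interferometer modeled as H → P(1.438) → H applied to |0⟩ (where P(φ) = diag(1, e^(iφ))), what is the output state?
(0.5662 + 0.4956i)|0⟩ + (0.4338 - 0.4956i)|1⟩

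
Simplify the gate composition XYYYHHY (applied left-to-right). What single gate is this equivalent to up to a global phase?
X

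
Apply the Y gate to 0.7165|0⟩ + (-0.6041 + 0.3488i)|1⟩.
(0.3488 + 0.6041i)|0⟩ + 0.7165i|1⟩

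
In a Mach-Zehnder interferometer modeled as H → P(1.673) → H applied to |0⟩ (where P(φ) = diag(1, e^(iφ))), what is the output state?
(0.449 + 0.4974i)|0⟩ + (0.551 - 0.4974i)|1⟩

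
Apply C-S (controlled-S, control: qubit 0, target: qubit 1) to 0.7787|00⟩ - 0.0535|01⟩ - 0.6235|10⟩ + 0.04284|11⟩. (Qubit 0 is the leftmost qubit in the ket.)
0.7787|00⟩ - 0.0535|01⟩ - 0.6235|10⟩ + 0.04284i|11⟩

C-S leaves the control-|0⟩ kets |00⟩, |01⟩ unchanged and applies S to qubit 1 on the control-|1⟩ pair (|10⟩, |11⟩).
S = [[1, 0], [0, i]].
With a = amp(|10⟩) = -0.6235 and b = amp(|11⟩) = 0.04284:
new amp(|10⟩) = (1)·a = -0.6235
new amp(|11⟩) = (i)·b = 0.04284i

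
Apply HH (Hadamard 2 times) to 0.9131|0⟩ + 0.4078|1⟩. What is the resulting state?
0.9131|0⟩ + 0.4078|1⟩

H² = I, so an even number of Hadamards cancels: H^2 = I and the state is unchanged.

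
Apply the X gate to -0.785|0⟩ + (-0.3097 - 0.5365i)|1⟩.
(-0.3097 - 0.5365i)|0⟩ - 0.785|1⟩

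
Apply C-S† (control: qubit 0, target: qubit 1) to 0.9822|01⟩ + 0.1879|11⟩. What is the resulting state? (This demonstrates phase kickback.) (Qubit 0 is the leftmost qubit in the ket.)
0.9822|01⟩ - 0.1879i|11⟩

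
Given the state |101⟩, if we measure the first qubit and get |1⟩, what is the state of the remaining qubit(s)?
|01⟩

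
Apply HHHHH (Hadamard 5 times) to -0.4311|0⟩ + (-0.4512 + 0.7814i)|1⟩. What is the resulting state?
(-0.6239 + 0.5525i)|0⟩ + (0.01421 - 0.5525i)|1⟩

H² = I, so H^5 = H: a single Hadamard. With (a, b) = (-0.4311, (-0.4512 + 0.7814i)), H gives ((a + b)/√2, (a − b)/√2) = ((-0.6239 + 0.5525i), (0.01421 - 0.5525i)).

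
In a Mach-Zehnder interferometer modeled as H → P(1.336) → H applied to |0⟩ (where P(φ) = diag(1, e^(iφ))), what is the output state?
(0.6163 + 0.4863i)|0⟩ + (0.3837 - 0.4863i)|1⟩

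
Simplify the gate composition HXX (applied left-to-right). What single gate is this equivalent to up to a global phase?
H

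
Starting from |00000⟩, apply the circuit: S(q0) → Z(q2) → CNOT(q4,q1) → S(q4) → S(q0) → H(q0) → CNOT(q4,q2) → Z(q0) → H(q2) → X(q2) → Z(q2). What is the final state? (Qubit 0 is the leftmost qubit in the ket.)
1/2|00000⟩ - 1/2|00100⟩ - 1/2|10000⟩ + 1/2|10100⟩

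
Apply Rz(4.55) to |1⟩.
(-0.6474 + 0.7621i)|1⟩

Rz(4.55) = [[e^(−iθ/2), 0], [0, e^(iθ/2)]] with e^(±iθ/2) = cos(θ/2) ± i·sin(θ/2); θ = 4.55, cos(θ/2) ≈ -0.647427, sin(θ/2) ≈ 0.762127.
With a = amp(|0⟩) = 0 and b = amp(|1⟩) = 1:
new amp(|0⟩) = (-0.647427 - 0.762127i)·a = 0
new amp(|1⟩) = (-0.647427 + 0.762127i)·b = (-0.6474 + 0.7621i)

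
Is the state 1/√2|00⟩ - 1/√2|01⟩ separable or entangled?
Separable

Writing the state as a|00⟩ + b|01⟩ + c|10⟩ + d|11⟩, it is a product state iff ad − bc = 0.
Here (a, b, c, d) = (1/√2, -1/√2, 0, 0): ad − bc = (1/√2)(0) − (-1/√2)(0) = 0, so the state is separable.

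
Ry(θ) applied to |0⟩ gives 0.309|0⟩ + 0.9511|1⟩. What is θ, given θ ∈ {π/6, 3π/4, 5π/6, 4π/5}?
4π/5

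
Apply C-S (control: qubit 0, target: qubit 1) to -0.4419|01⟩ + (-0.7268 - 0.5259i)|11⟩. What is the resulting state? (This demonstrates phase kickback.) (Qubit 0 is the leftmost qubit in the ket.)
-0.4419|01⟩ + (0.5259 - 0.7268i)|11⟩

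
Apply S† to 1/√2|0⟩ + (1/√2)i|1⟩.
1/√2|0⟩ + 1/√2|1⟩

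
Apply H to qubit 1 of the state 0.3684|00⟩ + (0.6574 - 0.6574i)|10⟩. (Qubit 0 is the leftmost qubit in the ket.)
0.2605|00⟩ + 0.2605|01⟩ + (0.4649 - 0.4649i)|10⟩ + (0.4649 - 0.4649i)|11⟩

H on qubit 1 mixes each pair of kets that differ only in qubit 1: amplitudes (a, b) of (|…0…⟩, |…1…⟩) become ((a + b)/√2, (a − b)/√2). Kets absent from the input have amplitude 0.
(|00⟩, |01⟩): (a, b) = (0.3684, 0) → (0.2605, 0.2605)
(|10⟩, |11⟩): (a, b) = ((0.6574 - 0.6574i), 0) → ((0.4649 - 0.4649i), (0.4649 - 0.4649i))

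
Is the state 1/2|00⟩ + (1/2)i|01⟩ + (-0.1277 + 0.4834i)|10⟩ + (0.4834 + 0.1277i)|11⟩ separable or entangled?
Entangled

Writing the state as a|00⟩ + b|01⟩ + c|10⟩ + d|11⟩, it is a product state iff ad − bc = 0.
Here (a, b, c, d) = (1/2, (1/2)i, (-0.1277 + 0.4834i), (0.4834 + 0.1277i)): ad − bc = (1/2)(0.4834 + 0.1277i) − ((1/2)i)(-0.1277 + 0.4834i) = (0.4834 + 0.1277i) ≠ 0, so the state is entangled.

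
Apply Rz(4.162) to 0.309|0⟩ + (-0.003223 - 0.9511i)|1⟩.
(-0.1509 - 0.2696i)|0⟩ + (0.8315 + 0.4617i)|1⟩

Rz(4.162) = [[e^(−iθ/2), 0], [0, e^(iθ/2)]] with e^(±iθ/2) = cos(θ/2) ± i·sin(θ/2); θ = 4.162, cos(θ/2) ≈ -0.488355, sin(θ/2) ≈ 0.872645.
With a = amp(|0⟩) = 0.309 and b = amp(|1⟩) = (-0.003223 - 0.9511i):
new amp(|0⟩) = (-0.488355 - 0.872645i)·a = (-0.1509 - 0.2696i)
new amp(|1⟩) = (-0.488355 + 0.872645i)·b = (0.8315 + 0.4617i)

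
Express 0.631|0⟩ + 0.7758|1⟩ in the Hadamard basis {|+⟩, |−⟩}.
0.9948|+⟩ - 0.1024|−⟩

With |ψ⟩ = α|0⟩ + β|1⟩, the Hadamard-basis coefficients are ⟨+|ψ⟩ = (α + β)/√2 and ⟨−|ψ⟩ = (α − β)/√2.
Here α = 0.631, β = 0.7758: (α + β)/√2 = 0.9948, (α − β)/√2 = -0.1024.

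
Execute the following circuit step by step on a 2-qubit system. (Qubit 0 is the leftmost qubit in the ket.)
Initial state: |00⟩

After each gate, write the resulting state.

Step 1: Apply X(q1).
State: |01⟩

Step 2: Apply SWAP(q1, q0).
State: |10⟩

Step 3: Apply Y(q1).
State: i|11⟩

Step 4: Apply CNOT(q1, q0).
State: i|01⟩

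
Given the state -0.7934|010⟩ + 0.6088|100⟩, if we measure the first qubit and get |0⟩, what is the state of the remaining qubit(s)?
-|10⟩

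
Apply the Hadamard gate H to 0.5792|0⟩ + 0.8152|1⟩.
0.986|0⟩ - 0.1669|1⟩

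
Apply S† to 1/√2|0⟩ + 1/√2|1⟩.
1/√2|0⟩ - (1/√2)i|1⟩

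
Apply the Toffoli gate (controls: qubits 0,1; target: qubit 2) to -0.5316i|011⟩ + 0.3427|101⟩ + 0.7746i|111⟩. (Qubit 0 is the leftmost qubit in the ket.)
-0.5316i|011⟩ + 0.3427|101⟩ + 0.7746i|110⟩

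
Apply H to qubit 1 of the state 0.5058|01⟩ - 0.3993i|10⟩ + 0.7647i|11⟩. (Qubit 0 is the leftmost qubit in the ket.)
0.3577|00⟩ - 0.3577|01⟩ + 0.2584i|10⟩ - 0.8231i|11⟩

H on qubit 1 mixes each pair of kets that differ only in qubit 1: amplitudes (a, b) of (|…0…⟩, |…1…⟩) become ((a + b)/√2, (a − b)/√2). Kets absent from the input have amplitude 0.
(|00⟩, |01⟩): (a, b) = (0, 0.5058) → (0.3577, -0.3577)
(|10⟩, |11⟩): (a, b) = (-0.3993i, 0.7647i) → (0.2584i, -0.8231i)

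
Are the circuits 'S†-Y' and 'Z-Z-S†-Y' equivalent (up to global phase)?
Yes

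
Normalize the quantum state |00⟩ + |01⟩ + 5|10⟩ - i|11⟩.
0.189|00⟩ + 0.189|01⟩ + 0.9449|10⟩ - 0.189i|11⟩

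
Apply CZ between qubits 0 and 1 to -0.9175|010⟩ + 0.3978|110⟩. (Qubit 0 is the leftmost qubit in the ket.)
-0.9175|010⟩ - 0.3978|110⟩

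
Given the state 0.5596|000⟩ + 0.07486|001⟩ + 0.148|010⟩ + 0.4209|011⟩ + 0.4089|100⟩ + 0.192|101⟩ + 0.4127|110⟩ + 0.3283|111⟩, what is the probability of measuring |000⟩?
0.3132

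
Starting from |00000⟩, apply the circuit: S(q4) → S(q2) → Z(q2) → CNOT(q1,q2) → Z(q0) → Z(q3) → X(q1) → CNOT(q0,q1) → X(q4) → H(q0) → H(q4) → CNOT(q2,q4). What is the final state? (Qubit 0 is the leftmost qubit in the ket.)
1/2|01000⟩ - 1/2|01001⟩ + 1/2|11000⟩ - 1/2|11001⟩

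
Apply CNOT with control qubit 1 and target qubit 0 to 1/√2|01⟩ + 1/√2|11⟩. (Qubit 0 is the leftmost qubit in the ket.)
1/√2|01⟩ + 1/√2|11⟩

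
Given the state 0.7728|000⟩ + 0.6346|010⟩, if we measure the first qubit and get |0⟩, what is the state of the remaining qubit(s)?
0.7728|00⟩ + 0.6346|10⟩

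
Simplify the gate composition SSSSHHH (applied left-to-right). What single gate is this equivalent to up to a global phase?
H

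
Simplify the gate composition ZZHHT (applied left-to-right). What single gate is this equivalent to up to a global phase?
T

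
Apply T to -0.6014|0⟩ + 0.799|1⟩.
-0.6014|0⟩ + (0.565 + 0.565i)|1⟩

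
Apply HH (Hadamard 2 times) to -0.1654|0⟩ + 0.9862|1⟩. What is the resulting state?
-0.1654|0⟩ + 0.9862|1⟩

H² = I, so an even number of Hadamards cancels: H^2 = I and the state is unchanged.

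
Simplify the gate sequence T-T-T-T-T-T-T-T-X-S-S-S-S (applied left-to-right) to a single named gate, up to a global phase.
X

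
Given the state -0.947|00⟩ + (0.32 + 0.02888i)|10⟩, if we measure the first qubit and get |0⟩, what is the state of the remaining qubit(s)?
-|0⟩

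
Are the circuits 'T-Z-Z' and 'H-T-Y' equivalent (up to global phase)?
No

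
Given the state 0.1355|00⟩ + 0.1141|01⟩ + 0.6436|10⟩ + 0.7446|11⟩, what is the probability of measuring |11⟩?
0.5544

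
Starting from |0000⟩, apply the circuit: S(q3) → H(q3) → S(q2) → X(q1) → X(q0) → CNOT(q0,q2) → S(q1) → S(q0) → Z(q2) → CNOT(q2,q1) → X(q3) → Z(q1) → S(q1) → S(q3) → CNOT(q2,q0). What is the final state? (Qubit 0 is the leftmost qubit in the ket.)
1/√2|0010⟩ + (1/√2)i|0011⟩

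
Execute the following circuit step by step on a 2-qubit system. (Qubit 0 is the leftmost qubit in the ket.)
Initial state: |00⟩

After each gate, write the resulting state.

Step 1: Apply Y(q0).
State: i|10⟩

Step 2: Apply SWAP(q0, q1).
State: i|01⟩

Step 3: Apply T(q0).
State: i|01⟩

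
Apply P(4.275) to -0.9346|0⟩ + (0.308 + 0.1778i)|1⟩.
-0.9346|0⟩ + (0.0306 - 0.3543i)|1⟩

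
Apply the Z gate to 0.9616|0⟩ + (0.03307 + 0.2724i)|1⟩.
0.9616|0⟩ + (-0.03307 - 0.2724i)|1⟩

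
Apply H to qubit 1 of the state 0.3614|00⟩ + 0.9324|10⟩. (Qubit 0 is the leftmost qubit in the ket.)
0.2555|00⟩ + 0.2555|01⟩ + 0.6593|10⟩ + 0.6593|11⟩

H on qubit 1 mixes each pair of kets that differ only in qubit 1: amplitudes (a, b) of (|…0…⟩, |…1…⟩) become ((a + b)/√2, (a − b)/√2). Kets absent from the input have amplitude 0.
(|00⟩, |01⟩): (a, b) = (0.3614, 0) → (0.2555, 0.2555)
(|10⟩, |11⟩): (a, b) = (0.9324, 0) → (0.6593, 0.6593)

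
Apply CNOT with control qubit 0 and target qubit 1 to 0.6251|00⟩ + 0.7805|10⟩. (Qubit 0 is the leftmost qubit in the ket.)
0.6251|00⟩ + 0.7805|11⟩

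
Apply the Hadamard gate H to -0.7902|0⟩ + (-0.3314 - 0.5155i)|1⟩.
(-0.7931 - 0.3645i)|0⟩ + (-0.3244 + 0.3645i)|1⟩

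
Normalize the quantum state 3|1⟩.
|1⟩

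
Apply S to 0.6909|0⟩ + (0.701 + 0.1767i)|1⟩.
0.6909|0⟩ + (-0.1767 + 0.701i)|1⟩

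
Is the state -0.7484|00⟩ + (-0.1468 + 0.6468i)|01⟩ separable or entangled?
Separable

Writing the state as a|00⟩ + b|01⟩ + c|10⟩ + d|11⟩, it is a product state iff ad − bc = 0.
Here (a, b, c, d) = (-0.7484, (-0.1468 + 0.6468i), 0, 0): ad − bc = (-0.7484)(0) − (-0.1468 + 0.6468i)(0) = 0, so the state is separable.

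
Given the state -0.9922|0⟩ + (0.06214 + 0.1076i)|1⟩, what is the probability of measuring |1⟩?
0.01544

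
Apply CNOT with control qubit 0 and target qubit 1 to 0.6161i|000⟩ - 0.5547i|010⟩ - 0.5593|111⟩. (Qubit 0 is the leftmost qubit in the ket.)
0.6161i|000⟩ - 0.5547i|010⟩ - 0.5593|101⟩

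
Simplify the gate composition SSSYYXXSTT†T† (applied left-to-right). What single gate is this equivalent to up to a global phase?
T†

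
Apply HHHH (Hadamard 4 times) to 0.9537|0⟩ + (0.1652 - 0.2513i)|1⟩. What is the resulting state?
0.9537|0⟩ + (0.1652 - 0.2513i)|1⟩

H² = I, so an even number of Hadamards cancels: H^4 = I and the state is unchanged.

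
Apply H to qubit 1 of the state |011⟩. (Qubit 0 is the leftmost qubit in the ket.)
1/√2|001⟩ - 1/√2|011⟩

H on qubit 1 mixes each pair of kets that differ only in qubit 1: amplitudes (a, b) of (|…0…⟩, |…1…⟩) become ((a + b)/√2, (a − b)/√2). Kets absent from the input have amplitude 0.
(|001⟩, |011⟩): (a, b) = (0, 1) → (1/√2, -1/√2)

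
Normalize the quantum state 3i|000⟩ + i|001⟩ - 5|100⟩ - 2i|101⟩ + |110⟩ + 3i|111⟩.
0.4286i|000⟩ + 0.1429i|001⟩ - 0.7143|100⟩ - 0.2857i|101⟩ + 0.1429|110⟩ + 0.4286i|111⟩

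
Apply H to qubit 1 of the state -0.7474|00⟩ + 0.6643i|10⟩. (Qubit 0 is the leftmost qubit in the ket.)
-0.5285|00⟩ - 0.5285|01⟩ + 0.4697i|10⟩ + 0.4697i|11⟩

H on qubit 1 mixes each pair of kets that differ only in qubit 1: amplitudes (a, b) of (|…0…⟩, |…1…⟩) become ((a + b)/√2, (a − b)/√2). Kets absent from the input have amplitude 0.
(|00⟩, |01⟩): (a, b) = (-0.7474, 0) → (-0.5285, -0.5285)
(|10⟩, |11⟩): (a, b) = (0.6643i, 0) → (0.4697i, 0.4697i)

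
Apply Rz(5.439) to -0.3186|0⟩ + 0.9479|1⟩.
(0.2906 + 0.1305i)|0⟩ + (-0.8647 + 0.3883i)|1⟩

Rz(5.439) = [[e^(−iθ/2), 0], [0, e^(iθ/2)]] with e^(±iθ/2) = cos(θ/2) ± i·sin(θ/2); θ = 5.439, cos(θ/2) ≈ -0.912234, sin(θ/2) ≈ 0.40967.
With a = amp(|0⟩) = -0.3186 and b = amp(|1⟩) = 0.9479:
new amp(|0⟩) = (-0.912234 - 0.40967i)·a = (0.2906 + 0.1305i)
new amp(|1⟩) = (-0.912234 + 0.40967i)·b = (-0.8647 + 0.3883i)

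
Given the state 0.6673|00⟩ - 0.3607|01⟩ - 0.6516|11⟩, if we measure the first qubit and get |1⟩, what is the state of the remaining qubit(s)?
-|1⟩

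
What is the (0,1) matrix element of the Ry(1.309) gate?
-0.6088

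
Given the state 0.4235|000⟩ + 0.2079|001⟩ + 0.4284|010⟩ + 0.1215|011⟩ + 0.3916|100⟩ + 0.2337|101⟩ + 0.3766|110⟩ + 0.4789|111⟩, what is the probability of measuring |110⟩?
0.1418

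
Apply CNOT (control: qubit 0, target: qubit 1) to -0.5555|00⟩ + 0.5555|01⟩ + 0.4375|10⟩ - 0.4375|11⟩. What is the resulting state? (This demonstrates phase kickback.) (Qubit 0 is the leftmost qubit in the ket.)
-0.5555|00⟩ + 0.5555|01⟩ - 0.4375|10⟩ + 0.4375|11⟩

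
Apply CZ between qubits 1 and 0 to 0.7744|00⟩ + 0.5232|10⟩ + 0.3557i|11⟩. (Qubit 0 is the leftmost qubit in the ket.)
0.7744|00⟩ + 0.5232|10⟩ - 0.3557i|11⟩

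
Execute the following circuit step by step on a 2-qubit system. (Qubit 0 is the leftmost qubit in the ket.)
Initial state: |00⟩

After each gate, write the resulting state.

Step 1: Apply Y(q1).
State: i|01⟩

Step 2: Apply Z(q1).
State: -i|01⟩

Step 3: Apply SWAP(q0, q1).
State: -i|10⟩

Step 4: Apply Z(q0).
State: i|10⟩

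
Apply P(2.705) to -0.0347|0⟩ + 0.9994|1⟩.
-0.0347|0⟩ + (-0.9057 + 0.4226i)|1⟩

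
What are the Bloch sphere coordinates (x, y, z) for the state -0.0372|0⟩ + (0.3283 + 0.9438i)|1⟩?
(-0.02443, -0.07022, -0.9972)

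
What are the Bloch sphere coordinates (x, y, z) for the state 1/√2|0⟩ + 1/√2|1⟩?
(1, 0, 0)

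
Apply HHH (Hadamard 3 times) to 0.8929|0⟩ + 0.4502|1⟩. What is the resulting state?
0.9497|0⟩ + 0.313|1⟩

H² = I, so H^3 = H: a single Hadamard. With (a, b) = (0.8929, 0.4502), H gives ((a + b)/√2, (a − b)/√2) = (0.9497, 0.313).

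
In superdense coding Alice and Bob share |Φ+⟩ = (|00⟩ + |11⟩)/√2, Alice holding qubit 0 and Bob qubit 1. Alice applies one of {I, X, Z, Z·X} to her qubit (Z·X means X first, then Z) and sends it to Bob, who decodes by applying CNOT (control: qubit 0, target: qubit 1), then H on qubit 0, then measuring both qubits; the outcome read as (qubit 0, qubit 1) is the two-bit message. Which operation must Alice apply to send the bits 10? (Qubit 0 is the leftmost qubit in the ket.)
Z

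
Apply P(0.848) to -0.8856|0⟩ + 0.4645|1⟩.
-0.8856|0⟩ + (0.3073 + 0.3484i)|1⟩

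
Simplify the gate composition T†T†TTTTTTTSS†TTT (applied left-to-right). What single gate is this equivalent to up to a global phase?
I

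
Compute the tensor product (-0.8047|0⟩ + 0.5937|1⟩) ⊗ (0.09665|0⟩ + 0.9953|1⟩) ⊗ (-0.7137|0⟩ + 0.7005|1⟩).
0.05551|000⟩ - 0.05448|001⟩ + 0.5716|010⟩ - 0.561|011⟩ - 0.04095|100⟩ + 0.0402|101⟩ - 0.4217|110⟩ + 0.4139|111⟩

amp(|b₁b₂…⟩) = product of the factor amplitudes for bits b₁, b₂, …; only kets whose every factor amplitude is nonzero survive.
|000⟩: (-0.8047)(0.09665)(-0.7137) = 0.05551
|001⟩: (-0.8047)(0.09665)(0.7005) = -0.05448
|010⟩: (-0.8047)(0.9953)(-0.7137) = 0.5716
|011⟩: (-0.8047)(0.9953)(0.7005) = -0.561
|100⟩: (0.5937)(0.09665)(-0.7137) = -0.04095
|101⟩: (0.5937)(0.09665)(0.7005) = 0.0402
|110⟩: (0.5937)(0.9953)(-0.7137) = -0.4217
|111⟩: (0.5937)(0.9953)(0.7005) = 0.4139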